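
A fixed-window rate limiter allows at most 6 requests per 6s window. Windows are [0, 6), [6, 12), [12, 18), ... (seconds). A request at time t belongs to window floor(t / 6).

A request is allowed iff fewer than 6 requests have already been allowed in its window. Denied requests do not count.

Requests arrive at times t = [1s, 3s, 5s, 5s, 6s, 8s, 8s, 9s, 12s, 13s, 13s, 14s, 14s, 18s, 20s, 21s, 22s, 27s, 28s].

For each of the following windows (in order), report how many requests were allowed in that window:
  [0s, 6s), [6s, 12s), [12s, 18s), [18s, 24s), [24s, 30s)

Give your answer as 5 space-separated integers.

Processing requests:
  req#1 t=1s (window 0): ALLOW
  req#2 t=3s (window 0): ALLOW
  req#3 t=5s (window 0): ALLOW
  req#4 t=5s (window 0): ALLOW
  req#5 t=6s (window 1): ALLOW
  req#6 t=8s (window 1): ALLOW
  req#7 t=8s (window 1): ALLOW
  req#8 t=9s (window 1): ALLOW
  req#9 t=12s (window 2): ALLOW
  req#10 t=13s (window 2): ALLOW
  req#11 t=13s (window 2): ALLOW
  req#12 t=14s (window 2): ALLOW
  req#13 t=14s (window 2): ALLOW
  req#14 t=18s (window 3): ALLOW
  req#15 t=20s (window 3): ALLOW
  req#16 t=21s (window 3): ALLOW
  req#17 t=22s (window 3): ALLOW
  req#18 t=27s (window 4): ALLOW
  req#19 t=28s (window 4): ALLOW

Allowed counts by window: 4 4 5 4 2

Answer: 4 4 5 4 2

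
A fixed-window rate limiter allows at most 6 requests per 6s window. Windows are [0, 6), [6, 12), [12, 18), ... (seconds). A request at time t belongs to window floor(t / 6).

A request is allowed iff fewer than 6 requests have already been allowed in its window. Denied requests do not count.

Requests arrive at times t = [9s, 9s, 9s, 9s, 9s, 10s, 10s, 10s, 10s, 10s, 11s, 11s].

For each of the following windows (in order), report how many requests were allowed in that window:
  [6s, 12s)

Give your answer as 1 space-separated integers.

Processing requests:
  req#1 t=9s (window 1): ALLOW
  req#2 t=9s (window 1): ALLOW
  req#3 t=9s (window 1): ALLOW
  req#4 t=9s (window 1): ALLOW
  req#5 t=9s (window 1): ALLOW
  req#6 t=10s (window 1): ALLOW
  req#7 t=10s (window 1): DENY
  req#8 t=10s (window 1): DENY
  req#9 t=10s (window 1): DENY
  req#10 t=10s (window 1): DENY
  req#11 t=11s (window 1): DENY
  req#12 t=11s (window 1): DENY

Allowed counts by window: 6

Answer: 6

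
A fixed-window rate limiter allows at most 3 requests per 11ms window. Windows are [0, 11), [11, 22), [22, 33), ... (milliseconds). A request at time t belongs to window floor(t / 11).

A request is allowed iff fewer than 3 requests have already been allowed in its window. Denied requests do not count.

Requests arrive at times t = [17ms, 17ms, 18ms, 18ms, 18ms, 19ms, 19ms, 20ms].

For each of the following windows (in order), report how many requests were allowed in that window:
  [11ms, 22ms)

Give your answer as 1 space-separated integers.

Answer: 3

Derivation:
Processing requests:
  req#1 t=17ms (window 1): ALLOW
  req#2 t=17ms (window 1): ALLOW
  req#3 t=18ms (window 1): ALLOW
  req#4 t=18ms (window 1): DENY
  req#5 t=18ms (window 1): DENY
  req#6 t=19ms (window 1): DENY
  req#7 t=19ms (window 1): DENY
  req#8 t=20ms (window 1): DENY

Allowed counts by window: 3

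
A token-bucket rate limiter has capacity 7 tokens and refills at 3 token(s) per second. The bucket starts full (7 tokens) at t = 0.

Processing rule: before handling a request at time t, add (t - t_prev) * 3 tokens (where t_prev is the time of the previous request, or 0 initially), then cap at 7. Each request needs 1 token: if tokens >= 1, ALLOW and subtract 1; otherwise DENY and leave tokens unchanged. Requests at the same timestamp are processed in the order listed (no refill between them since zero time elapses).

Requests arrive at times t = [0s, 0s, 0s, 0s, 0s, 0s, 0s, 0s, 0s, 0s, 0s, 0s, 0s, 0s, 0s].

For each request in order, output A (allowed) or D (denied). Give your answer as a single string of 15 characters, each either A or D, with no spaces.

Answer: AAAAAAADDDDDDDD

Derivation:
Simulating step by step:
  req#1 t=0s: ALLOW
  req#2 t=0s: ALLOW
  req#3 t=0s: ALLOW
  req#4 t=0s: ALLOW
  req#5 t=0s: ALLOW
  req#6 t=0s: ALLOW
  req#7 t=0s: ALLOW
  req#8 t=0s: DENY
  req#9 t=0s: DENY
  req#10 t=0s: DENY
  req#11 t=0s: DENY
  req#12 t=0s: DENY
  req#13 t=0s: DENY
  req#14 t=0s: DENY
  req#15 t=0s: DENY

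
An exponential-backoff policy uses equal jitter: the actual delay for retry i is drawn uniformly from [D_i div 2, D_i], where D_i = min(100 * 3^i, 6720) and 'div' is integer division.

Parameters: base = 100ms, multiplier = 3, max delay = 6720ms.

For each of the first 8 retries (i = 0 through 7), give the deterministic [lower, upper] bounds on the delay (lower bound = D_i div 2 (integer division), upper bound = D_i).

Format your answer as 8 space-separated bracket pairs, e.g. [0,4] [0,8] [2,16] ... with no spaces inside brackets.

Answer: [50,100] [150,300] [450,900] [1350,2700] [3360,6720] [3360,6720] [3360,6720] [3360,6720]

Derivation:
Computing bounds per retry:
  i=0: D_i=min(100*3^0,6720)=100, bounds=[50,100]
  i=1: D_i=min(100*3^1,6720)=300, bounds=[150,300]
  i=2: D_i=min(100*3^2,6720)=900, bounds=[450,900]
  i=3: D_i=min(100*3^3,6720)=2700, bounds=[1350,2700]
  i=4: D_i=min(100*3^4,6720)=6720, bounds=[3360,6720]
  i=5: D_i=min(100*3^5,6720)=6720, bounds=[3360,6720]
  i=6: D_i=min(100*3^6,6720)=6720, bounds=[3360,6720]
  i=7: D_i=min(100*3^7,6720)=6720, bounds=[3360,6720]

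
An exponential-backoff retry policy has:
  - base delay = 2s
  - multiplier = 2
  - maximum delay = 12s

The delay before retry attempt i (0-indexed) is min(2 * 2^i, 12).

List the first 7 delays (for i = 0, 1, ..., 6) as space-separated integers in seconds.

Answer: 2 4 8 12 12 12 12

Derivation:
Computing each delay:
  i=0: min(2*2^0, 12) = 2
  i=1: min(2*2^1, 12) = 4
  i=2: min(2*2^2, 12) = 8
  i=3: min(2*2^3, 12) = 12
  i=4: min(2*2^4, 12) = 12
  i=5: min(2*2^5, 12) = 12
  i=6: min(2*2^6, 12) = 12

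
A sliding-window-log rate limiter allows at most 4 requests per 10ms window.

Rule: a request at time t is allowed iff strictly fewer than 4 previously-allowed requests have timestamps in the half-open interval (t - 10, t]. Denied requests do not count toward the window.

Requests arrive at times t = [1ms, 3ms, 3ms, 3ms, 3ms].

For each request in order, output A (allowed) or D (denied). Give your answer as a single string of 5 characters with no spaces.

Tracking allowed requests in the window:
  req#1 t=1ms: ALLOW
  req#2 t=3ms: ALLOW
  req#3 t=3ms: ALLOW
  req#4 t=3ms: ALLOW
  req#5 t=3ms: DENY

Answer: AAAAD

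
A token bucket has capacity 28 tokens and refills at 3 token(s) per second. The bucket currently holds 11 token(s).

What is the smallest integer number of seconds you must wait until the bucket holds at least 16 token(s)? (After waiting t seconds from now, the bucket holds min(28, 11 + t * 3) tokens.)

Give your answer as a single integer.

Answer: 2

Derivation:
Need 11 + t * 3 >= 16, so t >= 5/3.
Smallest integer t = ceil(5/3) = 2.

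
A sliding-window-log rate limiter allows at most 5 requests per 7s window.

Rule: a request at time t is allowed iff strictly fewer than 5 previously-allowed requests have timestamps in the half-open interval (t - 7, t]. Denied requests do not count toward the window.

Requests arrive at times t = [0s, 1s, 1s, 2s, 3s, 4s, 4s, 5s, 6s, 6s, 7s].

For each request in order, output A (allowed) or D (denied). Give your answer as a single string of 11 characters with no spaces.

Answer: AAAAADDDDDA

Derivation:
Tracking allowed requests in the window:
  req#1 t=0s: ALLOW
  req#2 t=1s: ALLOW
  req#3 t=1s: ALLOW
  req#4 t=2s: ALLOW
  req#5 t=3s: ALLOW
  req#6 t=4s: DENY
  req#7 t=4s: DENY
  req#8 t=5s: DENY
  req#9 t=6s: DENY
  req#10 t=6s: DENY
  req#11 t=7s: ALLOW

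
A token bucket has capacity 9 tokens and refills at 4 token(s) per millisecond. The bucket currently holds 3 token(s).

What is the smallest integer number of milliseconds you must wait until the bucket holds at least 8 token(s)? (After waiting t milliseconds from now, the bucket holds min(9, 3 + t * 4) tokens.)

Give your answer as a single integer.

Need 3 + t * 4 >= 8, so t >= 5/4.
Smallest integer t = ceil(5/4) = 2.

Answer: 2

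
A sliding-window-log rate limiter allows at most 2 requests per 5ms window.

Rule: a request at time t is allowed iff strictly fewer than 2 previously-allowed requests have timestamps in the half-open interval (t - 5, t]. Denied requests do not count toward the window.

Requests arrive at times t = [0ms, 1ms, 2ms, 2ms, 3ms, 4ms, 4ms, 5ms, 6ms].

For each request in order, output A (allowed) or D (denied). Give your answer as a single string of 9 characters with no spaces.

Answer: AADDDDDAA

Derivation:
Tracking allowed requests in the window:
  req#1 t=0ms: ALLOW
  req#2 t=1ms: ALLOW
  req#3 t=2ms: DENY
  req#4 t=2ms: DENY
  req#5 t=3ms: DENY
  req#6 t=4ms: DENY
  req#7 t=4ms: DENY
  req#8 t=5ms: ALLOW
  req#9 t=6ms: ALLOW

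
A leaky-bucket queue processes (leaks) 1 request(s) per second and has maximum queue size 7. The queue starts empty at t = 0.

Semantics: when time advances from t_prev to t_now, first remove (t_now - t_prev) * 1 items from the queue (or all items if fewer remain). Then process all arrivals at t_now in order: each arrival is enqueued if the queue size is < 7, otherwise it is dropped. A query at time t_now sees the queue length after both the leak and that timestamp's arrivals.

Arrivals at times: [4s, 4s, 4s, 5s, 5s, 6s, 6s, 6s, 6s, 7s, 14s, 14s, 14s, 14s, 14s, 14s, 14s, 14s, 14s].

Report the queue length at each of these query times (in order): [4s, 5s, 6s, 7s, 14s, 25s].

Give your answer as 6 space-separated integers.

Answer: 3 4 7 7 7 0

Derivation:
Queue lengths at query times:
  query t=4s: backlog = 3
  query t=5s: backlog = 4
  query t=6s: backlog = 7
  query t=7s: backlog = 7
  query t=14s: backlog = 7
  query t=25s: backlog = 0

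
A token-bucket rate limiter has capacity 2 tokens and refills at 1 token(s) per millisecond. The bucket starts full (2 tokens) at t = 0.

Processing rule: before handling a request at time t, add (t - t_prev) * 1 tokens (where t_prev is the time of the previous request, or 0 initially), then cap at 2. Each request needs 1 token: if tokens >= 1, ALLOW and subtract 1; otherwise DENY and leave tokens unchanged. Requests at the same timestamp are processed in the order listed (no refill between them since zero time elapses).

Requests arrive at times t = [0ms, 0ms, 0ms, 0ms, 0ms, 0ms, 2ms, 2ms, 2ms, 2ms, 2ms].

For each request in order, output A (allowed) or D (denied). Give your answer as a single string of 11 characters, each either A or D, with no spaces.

Simulating step by step:
  req#1 t=0ms: ALLOW
  req#2 t=0ms: ALLOW
  req#3 t=0ms: DENY
  req#4 t=0ms: DENY
  req#5 t=0ms: DENY
  req#6 t=0ms: DENY
  req#7 t=2ms: ALLOW
  req#8 t=2ms: ALLOW
  req#9 t=2ms: DENY
  req#10 t=2ms: DENY
  req#11 t=2ms: DENY

Answer: AADDDDAADDD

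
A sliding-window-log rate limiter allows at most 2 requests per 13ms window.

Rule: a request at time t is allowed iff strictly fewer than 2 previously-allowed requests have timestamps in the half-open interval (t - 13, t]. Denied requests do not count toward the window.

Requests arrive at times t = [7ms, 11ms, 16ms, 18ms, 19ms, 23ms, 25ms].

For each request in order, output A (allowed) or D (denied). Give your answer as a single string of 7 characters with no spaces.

Answer: AADDDAA

Derivation:
Tracking allowed requests in the window:
  req#1 t=7ms: ALLOW
  req#2 t=11ms: ALLOW
  req#3 t=16ms: DENY
  req#4 t=18ms: DENY
  req#5 t=19ms: DENY
  req#6 t=23ms: ALLOW
  req#7 t=25ms: ALLOW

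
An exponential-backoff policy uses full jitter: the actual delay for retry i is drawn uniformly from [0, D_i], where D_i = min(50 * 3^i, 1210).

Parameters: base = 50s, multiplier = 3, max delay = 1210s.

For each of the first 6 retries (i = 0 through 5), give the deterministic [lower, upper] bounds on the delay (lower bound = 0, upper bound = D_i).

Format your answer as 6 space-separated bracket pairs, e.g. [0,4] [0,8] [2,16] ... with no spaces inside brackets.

Computing bounds per retry:
  i=0: D_i=min(50*3^0,1210)=50, bounds=[0,50]
  i=1: D_i=min(50*3^1,1210)=150, bounds=[0,150]
  i=2: D_i=min(50*3^2,1210)=450, bounds=[0,450]
  i=3: D_i=min(50*3^3,1210)=1210, bounds=[0,1210]
  i=4: D_i=min(50*3^4,1210)=1210, bounds=[0,1210]
  i=5: D_i=min(50*3^5,1210)=1210, bounds=[0,1210]

Answer: [0,50] [0,150] [0,450] [0,1210] [0,1210] [0,1210]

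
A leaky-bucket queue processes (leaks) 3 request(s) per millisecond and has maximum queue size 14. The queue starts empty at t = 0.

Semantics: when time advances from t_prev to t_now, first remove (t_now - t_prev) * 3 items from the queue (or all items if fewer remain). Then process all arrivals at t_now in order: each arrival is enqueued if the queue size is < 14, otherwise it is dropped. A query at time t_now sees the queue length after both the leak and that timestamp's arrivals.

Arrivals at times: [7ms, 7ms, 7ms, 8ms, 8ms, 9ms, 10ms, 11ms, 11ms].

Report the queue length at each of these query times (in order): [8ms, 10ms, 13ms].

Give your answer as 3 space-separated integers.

Answer: 2 1 0

Derivation:
Queue lengths at query times:
  query t=8ms: backlog = 2
  query t=10ms: backlog = 1
  query t=13ms: backlog = 0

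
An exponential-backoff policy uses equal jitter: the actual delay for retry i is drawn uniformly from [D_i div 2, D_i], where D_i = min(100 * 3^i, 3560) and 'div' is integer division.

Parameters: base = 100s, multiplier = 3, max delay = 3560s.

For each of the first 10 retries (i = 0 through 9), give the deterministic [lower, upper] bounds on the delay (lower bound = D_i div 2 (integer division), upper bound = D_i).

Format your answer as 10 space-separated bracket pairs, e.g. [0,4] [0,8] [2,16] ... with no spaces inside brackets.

Computing bounds per retry:
  i=0: D_i=min(100*3^0,3560)=100, bounds=[50,100]
  i=1: D_i=min(100*3^1,3560)=300, bounds=[150,300]
  i=2: D_i=min(100*3^2,3560)=900, bounds=[450,900]
  i=3: D_i=min(100*3^3,3560)=2700, bounds=[1350,2700]
  i=4: D_i=min(100*3^4,3560)=3560, bounds=[1780,3560]
  i=5: D_i=min(100*3^5,3560)=3560, bounds=[1780,3560]
  i=6: D_i=min(100*3^6,3560)=3560, bounds=[1780,3560]
  i=7: D_i=min(100*3^7,3560)=3560, bounds=[1780,3560]
  i=8: D_i=min(100*3^8,3560)=3560, bounds=[1780,3560]
  i=9: D_i=min(100*3^9,3560)=3560, bounds=[1780,3560]

Answer: [50,100] [150,300] [450,900] [1350,2700] [1780,3560] [1780,3560] [1780,3560] [1780,3560] [1780,3560] [1780,3560]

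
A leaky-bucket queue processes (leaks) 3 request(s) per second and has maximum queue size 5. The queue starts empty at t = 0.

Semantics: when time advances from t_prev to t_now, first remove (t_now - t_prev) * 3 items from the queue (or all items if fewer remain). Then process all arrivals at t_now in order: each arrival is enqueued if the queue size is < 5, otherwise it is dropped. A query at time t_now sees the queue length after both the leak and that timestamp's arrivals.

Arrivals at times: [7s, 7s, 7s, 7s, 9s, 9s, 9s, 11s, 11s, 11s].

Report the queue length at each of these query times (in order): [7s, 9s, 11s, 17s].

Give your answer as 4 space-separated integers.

Queue lengths at query times:
  query t=7s: backlog = 4
  query t=9s: backlog = 3
  query t=11s: backlog = 3
  query t=17s: backlog = 0

Answer: 4 3 3 0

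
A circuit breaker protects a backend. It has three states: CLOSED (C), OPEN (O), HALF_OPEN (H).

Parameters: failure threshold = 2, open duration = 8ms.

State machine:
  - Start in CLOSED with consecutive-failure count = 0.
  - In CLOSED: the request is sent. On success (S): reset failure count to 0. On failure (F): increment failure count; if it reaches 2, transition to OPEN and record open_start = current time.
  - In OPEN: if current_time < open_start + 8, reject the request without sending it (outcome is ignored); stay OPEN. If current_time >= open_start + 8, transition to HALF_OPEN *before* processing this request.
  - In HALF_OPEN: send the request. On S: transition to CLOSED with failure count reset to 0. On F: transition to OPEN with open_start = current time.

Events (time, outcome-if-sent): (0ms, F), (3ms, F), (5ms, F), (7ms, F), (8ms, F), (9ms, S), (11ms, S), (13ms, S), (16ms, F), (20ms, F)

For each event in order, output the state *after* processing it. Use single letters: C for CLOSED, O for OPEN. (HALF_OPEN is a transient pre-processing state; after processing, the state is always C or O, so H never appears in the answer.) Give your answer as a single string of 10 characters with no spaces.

State after each event:
  event#1 t=0ms outcome=F: state=CLOSED
  event#2 t=3ms outcome=F: state=OPEN
  event#3 t=5ms outcome=F: state=OPEN
  event#4 t=7ms outcome=F: state=OPEN
  event#5 t=8ms outcome=F: state=OPEN
  event#6 t=9ms outcome=S: state=OPEN
  event#7 t=11ms outcome=S: state=CLOSED
  event#8 t=13ms outcome=S: state=CLOSED
  event#9 t=16ms outcome=F: state=CLOSED
  event#10 t=20ms outcome=F: state=OPEN

Answer: COOOOOCCCO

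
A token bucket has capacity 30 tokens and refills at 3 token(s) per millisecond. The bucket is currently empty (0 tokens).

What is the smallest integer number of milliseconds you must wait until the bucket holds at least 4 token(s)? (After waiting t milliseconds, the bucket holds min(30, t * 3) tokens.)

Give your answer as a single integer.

Need t * 3 >= 4, so t >= 4/3.
Smallest integer t = ceil(4/3) = 2.

Answer: 2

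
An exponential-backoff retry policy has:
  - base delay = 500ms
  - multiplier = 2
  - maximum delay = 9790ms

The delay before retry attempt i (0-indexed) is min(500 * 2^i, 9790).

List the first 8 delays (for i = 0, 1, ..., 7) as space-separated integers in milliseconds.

Answer: 500 1000 2000 4000 8000 9790 9790 9790

Derivation:
Computing each delay:
  i=0: min(500*2^0, 9790) = 500
  i=1: min(500*2^1, 9790) = 1000
  i=2: min(500*2^2, 9790) = 2000
  i=3: min(500*2^3, 9790) = 4000
  i=4: min(500*2^4, 9790) = 8000
  i=5: min(500*2^5, 9790) = 9790
  i=6: min(500*2^6, 9790) = 9790
  i=7: min(500*2^7, 9790) = 9790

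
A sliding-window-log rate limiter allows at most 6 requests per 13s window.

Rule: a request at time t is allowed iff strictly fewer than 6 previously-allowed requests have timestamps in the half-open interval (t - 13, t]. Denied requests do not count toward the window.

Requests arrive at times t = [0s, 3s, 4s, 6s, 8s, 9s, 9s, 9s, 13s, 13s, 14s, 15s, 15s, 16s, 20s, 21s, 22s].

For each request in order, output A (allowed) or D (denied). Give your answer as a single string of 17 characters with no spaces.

Answer: AAAAAADDADDDDAAAA

Derivation:
Tracking allowed requests in the window:
  req#1 t=0s: ALLOW
  req#2 t=3s: ALLOW
  req#3 t=4s: ALLOW
  req#4 t=6s: ALLOW
  req#5 t=8s: ALLOW
  req#6 t=9s: ALLOW
  req#7 t=9s: DENY
  req#8 t=9s: DENY
  req#9 t=13s: ALLOW
  req#10 t=13s: DENY
  req#11 t=14s: DENY
  req#12 t=15s: DENY
  req#13 t=15s: DENY
  req#14 t=16s: ALLOW
  req#15 t=20s: ALLOW
  req#16 t=21s: ALLOW
  req#17 t=22s: ALLOW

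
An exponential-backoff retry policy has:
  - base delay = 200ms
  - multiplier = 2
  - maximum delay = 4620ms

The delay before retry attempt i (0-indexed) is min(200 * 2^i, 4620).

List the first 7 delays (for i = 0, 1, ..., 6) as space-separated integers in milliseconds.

Answer: 200 400 800 1600 3200 4620 4620

Derivation:
Computing each delay:
  i=0: min(200*2^0, 4620) = 200
  i=1: min(200*2^1, 4620) = 400
  i=2: min(200*2^2, 4620) = 800
  i=3: min(200*2^3, 4620) = 1600
  i=4: min(200*2^4, 4620) = 3200
  i=5: min(200*2^5, 4620) = 4620
  i=6: min(200*2^6, 4620) = 4620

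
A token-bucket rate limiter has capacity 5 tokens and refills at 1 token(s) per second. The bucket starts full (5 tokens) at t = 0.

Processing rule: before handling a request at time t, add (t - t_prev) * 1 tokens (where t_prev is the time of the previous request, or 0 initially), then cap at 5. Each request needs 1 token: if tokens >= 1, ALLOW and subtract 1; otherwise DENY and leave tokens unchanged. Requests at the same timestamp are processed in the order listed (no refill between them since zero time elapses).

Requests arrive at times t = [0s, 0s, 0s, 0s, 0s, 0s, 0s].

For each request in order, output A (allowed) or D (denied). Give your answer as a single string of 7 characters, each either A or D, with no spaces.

Simulating step by step:
  req#1 t=0s: ALLOW
  req#2 t=0s: ALLOW
  req#3 t=0s: ALLOW
  req#4 t=0s: ALLOW
  req#5 t=0s: ALLOW
  req#6 t=0s: DENY
  req#7 t=0s: DENY

Answer: AAAAADD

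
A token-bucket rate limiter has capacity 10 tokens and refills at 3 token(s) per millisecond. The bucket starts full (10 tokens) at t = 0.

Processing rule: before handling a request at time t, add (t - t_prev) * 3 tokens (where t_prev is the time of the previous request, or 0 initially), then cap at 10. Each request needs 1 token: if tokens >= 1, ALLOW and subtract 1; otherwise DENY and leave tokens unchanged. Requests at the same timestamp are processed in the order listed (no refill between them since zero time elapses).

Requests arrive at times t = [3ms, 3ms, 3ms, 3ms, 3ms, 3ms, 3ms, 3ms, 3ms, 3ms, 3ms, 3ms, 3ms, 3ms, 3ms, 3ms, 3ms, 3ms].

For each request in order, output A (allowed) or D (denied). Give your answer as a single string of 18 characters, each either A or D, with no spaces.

Simulating step by step:
  req#1 t=3ms: ALLOW
  req#2 t=3ms: ALLOW
  req#3 t=3ms: ALLOW
  req#4 t=3ms: ALLOW
  req#5 t=3ms: ALLOW
  req#6 t=3ms: ALLOW
  req#7 t=3ms: ALLOW
  req#8 t=3ms: ALLOW
  req#9 t=3ms: ALLOW
  req#10 t=3ms: ALLOW
  req#11 t=3ms: DENY
  req#12 t=3ms: DENY
  req#13 t=3ms: DENY
  req#14 t=3ms: DENY
  req#15 t=3ms: DENY
  req#16 t=3ms: DENY
  req#17 t=3ms: DENY
  req#18 t=3ms: DENY

Answer: AAAAAAAAAADDDDDDDD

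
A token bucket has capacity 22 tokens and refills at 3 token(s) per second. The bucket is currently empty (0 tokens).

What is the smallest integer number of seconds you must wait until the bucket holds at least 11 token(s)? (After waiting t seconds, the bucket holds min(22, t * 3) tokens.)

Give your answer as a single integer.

Need t * 3 >= 11, so t >= 11/3.
Smallest integer t = ceil(11/3) = 4.

Answer: 4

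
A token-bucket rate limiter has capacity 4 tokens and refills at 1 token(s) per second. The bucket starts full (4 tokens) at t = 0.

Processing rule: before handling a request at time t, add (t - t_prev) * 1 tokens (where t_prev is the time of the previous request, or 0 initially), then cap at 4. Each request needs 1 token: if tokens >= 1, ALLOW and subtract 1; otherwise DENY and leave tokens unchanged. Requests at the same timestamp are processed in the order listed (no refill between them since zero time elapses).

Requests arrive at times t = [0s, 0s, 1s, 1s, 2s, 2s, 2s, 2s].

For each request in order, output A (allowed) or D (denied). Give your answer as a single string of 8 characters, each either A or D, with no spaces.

Answer: AAAAAADD

Derivation:
Simulating step by step:
  req#1 t=0s: ALLOW
  req#2 t=0s: ALLOW
  req#3 t=1s: ALLOW
  req#4 t=1s: ALLOW
  req#5 t=2s: ALLOW
  req#6 t=2s: ALLOW
  req#7 t=2s: DENY
  req#8 t=2s: DENY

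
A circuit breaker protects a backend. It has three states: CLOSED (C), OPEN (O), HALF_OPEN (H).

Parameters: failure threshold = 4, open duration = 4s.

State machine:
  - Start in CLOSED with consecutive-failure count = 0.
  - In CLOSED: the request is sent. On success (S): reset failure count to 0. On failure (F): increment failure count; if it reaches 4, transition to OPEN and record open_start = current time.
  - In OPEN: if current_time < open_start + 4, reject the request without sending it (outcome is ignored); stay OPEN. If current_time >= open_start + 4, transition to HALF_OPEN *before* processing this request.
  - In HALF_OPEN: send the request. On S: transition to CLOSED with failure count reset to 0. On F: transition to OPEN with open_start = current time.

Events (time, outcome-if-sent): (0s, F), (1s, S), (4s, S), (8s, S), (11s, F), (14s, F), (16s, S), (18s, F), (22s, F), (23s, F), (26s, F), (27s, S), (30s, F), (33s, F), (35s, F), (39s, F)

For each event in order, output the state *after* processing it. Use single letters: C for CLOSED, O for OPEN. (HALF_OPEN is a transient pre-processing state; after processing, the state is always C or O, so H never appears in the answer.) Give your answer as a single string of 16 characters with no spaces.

Answer: CCCCCCCCCCOOOOOO

Derivation:
State after each event:
  event#1 t=0s outcome=F: state=CLOSED
  event#2 t=1s outcome=S: state=CLOSED
  event#3 t=4s outcome=S: state=CLOSED
  event#4 t=8s outcome=S: state=CLOSED
  event#5 t=11s outcome=F: state=CLOSED
  event#6 t=14s outcome=F: state=CLOSED
  event#7 t=16s outcome=S: state=CLOSED
  event#8 t=18s outcome=F: state=CLOSED
  event#9 t=22s outcome=F: state=CLOSED
  event#10 t=23s outcome=F: state=CLOSED
  event#11 t=26s outcome=F: state=OPEN
  event#12 t=27s outcome=S: state=OPEN
  event#13 t=30s outcome=F: state=OPEN
  event#14 t=33s outcome=F: state=OPEN
  event#15 t=35s outcome=F: state=OPEN
  event#16 t=39s outcome=F: state=OPEN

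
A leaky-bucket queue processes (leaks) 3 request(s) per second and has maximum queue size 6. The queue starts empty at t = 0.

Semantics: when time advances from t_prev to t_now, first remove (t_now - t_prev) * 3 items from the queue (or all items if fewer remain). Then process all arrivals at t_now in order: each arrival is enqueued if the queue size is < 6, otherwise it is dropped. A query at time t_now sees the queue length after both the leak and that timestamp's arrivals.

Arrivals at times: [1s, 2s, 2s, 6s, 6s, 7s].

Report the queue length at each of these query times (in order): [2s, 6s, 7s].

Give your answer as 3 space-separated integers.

Queue lengths at query times:
  query t=2s: backlog = 2
  query t=6s: backlog = 2
  query t=7s: backlog = 1

Answer: 2 2 1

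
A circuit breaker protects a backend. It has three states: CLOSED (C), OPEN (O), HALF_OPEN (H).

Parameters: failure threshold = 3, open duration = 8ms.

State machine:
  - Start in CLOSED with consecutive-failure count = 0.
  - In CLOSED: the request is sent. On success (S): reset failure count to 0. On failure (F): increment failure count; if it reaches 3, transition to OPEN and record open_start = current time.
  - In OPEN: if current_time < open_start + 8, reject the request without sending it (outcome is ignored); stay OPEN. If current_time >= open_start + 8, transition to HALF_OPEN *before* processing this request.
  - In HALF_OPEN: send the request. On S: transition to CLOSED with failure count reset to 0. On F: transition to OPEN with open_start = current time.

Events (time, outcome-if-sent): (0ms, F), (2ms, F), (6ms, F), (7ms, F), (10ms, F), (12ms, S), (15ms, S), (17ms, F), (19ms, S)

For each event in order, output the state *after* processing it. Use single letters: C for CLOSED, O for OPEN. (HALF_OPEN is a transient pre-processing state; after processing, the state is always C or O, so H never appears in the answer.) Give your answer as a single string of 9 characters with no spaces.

State after each event:
  event#1 t=0ms outcome=F: state=CLOSED
  event#2 t=2ms outcome=F: state=CLOSED
  event#3 t=6ms outcome=F: state=OPEN
  event#4 t=7ms outcome=F: state=OPEN
  event#5 t=10ms outcome=F: state=OPEN
  event#6 t=12ms outcome=S: state=OPEN
  event#7 t=15ms outcome=S: state=CLOSED
  event#8 t=17ms outcome=F: state=CLOSED
  event#9 t=19ms outcome=S: state=CLOSED

Answer: CCOOOOCCC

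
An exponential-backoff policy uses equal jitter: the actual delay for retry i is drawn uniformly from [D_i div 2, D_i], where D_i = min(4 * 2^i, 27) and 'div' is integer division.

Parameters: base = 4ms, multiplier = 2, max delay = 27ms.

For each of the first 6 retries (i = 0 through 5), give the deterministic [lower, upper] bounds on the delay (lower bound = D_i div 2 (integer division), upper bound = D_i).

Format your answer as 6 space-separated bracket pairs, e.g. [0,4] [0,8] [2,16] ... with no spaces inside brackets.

Answer: [2,4] [4,8] [8,16] [13,27] [13,27] [13,27]

Derivation:
Computing bounds per retry:
  i=0: D_i=min(4*2^0,27)=4, bounds=[2,4]
  i=1: D_i=min(4*2^1,27)=8, bounds=[4,8]
  i=2: D_i=min(4*2^2,27)=16, bounds=[8,16]
  i=3: D_i=min(4*2^3,27)=27, bounds=[13,27]
  i=4: D_i=min(4*2^4,27)=27, bounds=[13,27]
  i=5: D_i=min(4*2^5,27)=27, bounds=[13,27]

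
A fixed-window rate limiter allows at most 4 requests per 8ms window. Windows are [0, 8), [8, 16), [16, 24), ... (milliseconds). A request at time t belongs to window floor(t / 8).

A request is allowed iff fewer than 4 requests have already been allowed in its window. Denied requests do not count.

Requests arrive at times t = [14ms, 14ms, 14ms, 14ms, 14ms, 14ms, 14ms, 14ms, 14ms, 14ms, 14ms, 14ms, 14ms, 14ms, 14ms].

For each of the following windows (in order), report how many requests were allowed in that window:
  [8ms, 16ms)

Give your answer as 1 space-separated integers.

Processing requests:
  req#1 t=14ms (window 1): ALLOW
  req#2 t=14ms (window 1): ALLOW
  req#3 t=14ms (window 1): ALLOW
  req#4 t=14ms (window 1): ALLOW
  req#5 t=14ms (window 1): DENY
  req#6 t=14ms (window 1): DENY
  req#7 t=14ms (window 1): DENY
  req#8 t=14ms (window 1): DENY
  req#9 t=14ms (window 1): DENY
  req#10 t=14ms (window 1): DENY
  req#11 t=14ms (window 1): DENY
  req#12 t=14ms (window 1): DENY
  req#13 t=14ms (window 1): DENY
  req#14 t=14ms (window 1): DENY
  req#15 t=14ms (window 1): DENY

Allowed counts by window: 4

Answer: 4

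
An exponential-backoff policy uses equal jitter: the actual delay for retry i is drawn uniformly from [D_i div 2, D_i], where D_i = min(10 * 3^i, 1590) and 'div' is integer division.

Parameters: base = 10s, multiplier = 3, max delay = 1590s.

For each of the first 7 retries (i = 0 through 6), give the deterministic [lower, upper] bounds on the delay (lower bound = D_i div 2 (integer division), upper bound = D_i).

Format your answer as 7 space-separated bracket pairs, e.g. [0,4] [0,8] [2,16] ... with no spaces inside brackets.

Answer: [5,10] [15,30] [45,90] [135,270] [405,810] [795,1590] [795,1590]

Derivation:
Computing bounds per retry:
  i=0: D_i=min(10*3^0,1590)=10, bounds=[5,10]
  i=1: D_i=min(10*3^1,1590)=30, bounds=[15,30]
  i=2: D_i=min(10*3^2,1590)=90, bounds=[45,90]
  i=3: D_i=min(10*3^3,1590)=270, bounds=[135,270]
  i=4: D_i=min(10*3^4,1590)=810, bounds=[405,810]
  i=5: D_i=min(10*3^5,1590)=1590, bounds=[795,1590]
  i=6: D_i=min(10*3^6,1590)=1590, bounds=[795,1590]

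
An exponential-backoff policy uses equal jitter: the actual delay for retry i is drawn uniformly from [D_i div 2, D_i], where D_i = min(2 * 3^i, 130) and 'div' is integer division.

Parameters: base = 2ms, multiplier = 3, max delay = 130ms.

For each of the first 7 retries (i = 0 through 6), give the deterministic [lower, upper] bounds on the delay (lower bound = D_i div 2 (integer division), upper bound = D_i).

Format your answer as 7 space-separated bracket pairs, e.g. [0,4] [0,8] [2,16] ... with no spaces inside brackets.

Computing bounds per retry:
  i=0: D_i=min(2*3^0,130)=2, bounds=[1,2]
  i=1: D_i=min(2*3^1,130)=6, bounds=[3,6]
  i=2: D_i=min(2*3^2,130)=18, bounds=[9,18]
  i=3: D_i=min(2*3^3,130)=54, bounds=[27,54]
  i=4: D_i=min(2*3^4,130)=130, bounds=[65,130]
  i=5: D_i=min(2*3^5,130)=130, bounds=[65,130]
  i=6: D_i=min(2*3^6,130)=130, bounds=[65,130]

Answer: [1,2] [3,6] [9,18] [27,54] [65,130] [65,130] [65,130]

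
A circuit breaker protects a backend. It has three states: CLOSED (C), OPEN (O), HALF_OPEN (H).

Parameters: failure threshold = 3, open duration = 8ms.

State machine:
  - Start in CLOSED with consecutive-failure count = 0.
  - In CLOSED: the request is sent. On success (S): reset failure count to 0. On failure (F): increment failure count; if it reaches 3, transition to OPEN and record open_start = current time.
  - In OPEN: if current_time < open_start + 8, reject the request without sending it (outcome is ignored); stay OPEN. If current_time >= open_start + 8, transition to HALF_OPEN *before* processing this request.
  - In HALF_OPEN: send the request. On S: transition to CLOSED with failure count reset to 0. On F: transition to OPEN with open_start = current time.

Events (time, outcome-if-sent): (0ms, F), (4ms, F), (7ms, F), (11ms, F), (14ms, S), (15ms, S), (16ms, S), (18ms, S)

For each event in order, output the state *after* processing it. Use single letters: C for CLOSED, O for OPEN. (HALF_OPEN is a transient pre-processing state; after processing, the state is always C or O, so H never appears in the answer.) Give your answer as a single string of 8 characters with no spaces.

State after each event:
  event#1 t=0ms outcome=F: state=CLOSED
  event#2 t=4ms outcome=F: state=CLOSED
  event#3 t=7ms outcome=F: state=OPEN
  event#4 t=11ms outcome=F: state=OPEN
  event#5 t=14ms outcome=S: state=OPEN
  event#6 t=15ms outcome=S: state=CLOSED
  event#7 t=16ms outcome=S: state=CLOSED
  event#8 t=18ms outcome=S: state=CLOSED

Answer: CCOOOCCC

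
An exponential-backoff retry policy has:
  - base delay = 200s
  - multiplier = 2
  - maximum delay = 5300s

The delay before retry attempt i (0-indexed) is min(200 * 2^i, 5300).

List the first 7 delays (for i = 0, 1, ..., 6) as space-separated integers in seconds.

Computing each delay:
  i=0: min(200*2^0, 5300) = 200
  i=1: min(200*2^1, 5300) = 400
  i=2: min(200*2^2, 5300) = 800
  i=3: min(200*2^3, 5300) = 1600
  i=4: min(200*2^4, 5300) = 3200
  i=5: min(200*2^5, 5300) = 5300
  i=6: min(200*2^6, 5300) = 5300

Answer: 200 400 800 1600 3200 5300 5300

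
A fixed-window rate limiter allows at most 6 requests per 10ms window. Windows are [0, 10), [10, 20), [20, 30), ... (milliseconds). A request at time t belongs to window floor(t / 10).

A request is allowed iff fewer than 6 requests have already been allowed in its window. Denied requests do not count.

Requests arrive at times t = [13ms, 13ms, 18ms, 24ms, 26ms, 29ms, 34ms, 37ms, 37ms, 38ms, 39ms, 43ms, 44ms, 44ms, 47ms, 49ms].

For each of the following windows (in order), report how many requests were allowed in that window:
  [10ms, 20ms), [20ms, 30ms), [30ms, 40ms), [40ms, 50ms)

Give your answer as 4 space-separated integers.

Processing requests:
  req#1 t=13ms (window 1): ALLOW
  req#2 t=13ms (window 1): ALLOW
  req#3 t=18ms (window 1): ALLOW
  req#4 t=24ms (window 2): ALLOW
  req#5 t=26ms (window 2): ALLOW
  req#6 t=29ms (window 2): ALLOW
  req#7 t=34ms (window 3): ALLOW
  req#8 t=37ms (window 3): ALLOW
  req#9 t=37ms (window 3): ALLOW
  req#10 t=38ms (window 3): ALLOW
  req#11 t=39ms (window 3): ALLOW
  req#12 t=43ms (window 4): ALLOW
  req#13 t=44ms (window 4): ALLOW
  req#14 t=44ms (window 4): ALLOW
  req#15 t=47ms (window 4): ALLOW
  req#16 t=49ms (window 4): ALLOW

Allowed counts by window: 3 3 5 5

Answer: 3 3 5 5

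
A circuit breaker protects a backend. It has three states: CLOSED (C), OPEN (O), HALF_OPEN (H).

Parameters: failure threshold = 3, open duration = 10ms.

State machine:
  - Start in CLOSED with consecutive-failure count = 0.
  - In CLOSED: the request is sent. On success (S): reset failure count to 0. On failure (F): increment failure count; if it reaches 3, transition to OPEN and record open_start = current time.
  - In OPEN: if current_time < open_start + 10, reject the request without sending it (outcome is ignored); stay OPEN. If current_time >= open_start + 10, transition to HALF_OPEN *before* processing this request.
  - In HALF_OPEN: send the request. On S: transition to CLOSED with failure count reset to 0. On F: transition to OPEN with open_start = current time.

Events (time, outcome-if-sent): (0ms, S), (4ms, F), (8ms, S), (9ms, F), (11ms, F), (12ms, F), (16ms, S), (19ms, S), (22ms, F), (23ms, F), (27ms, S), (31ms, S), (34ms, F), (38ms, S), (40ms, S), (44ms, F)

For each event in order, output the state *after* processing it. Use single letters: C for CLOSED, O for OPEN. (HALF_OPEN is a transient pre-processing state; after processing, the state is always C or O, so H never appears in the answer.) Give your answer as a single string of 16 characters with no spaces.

State after each event:
  event#1 t=0ms outcome=S: state=CLOSED
  event#2 t=4ms outcome=F: state=CLOSED
  event#3 t=8ms outcome=S: state=CLOSED
  event#4 t=9ms outcome=F: state=CLOSED
  event#5 t=11ms outcome=F: state=CLOSED
  event#6 t=12ms outcome=F: state=OPEN
  event#7 t=16ms outcome=S: state=OPEN
  event#8 t=19ms outcome=S: state=OPEN
  event#9 t=22ms outcome=F: state=OPEN
  event#10 t=23ms outcome=F: state=OPEN
  event#11 t=27ms outcome=S: state=OPEN
  event#12 t=31ms outcome=S: state=OPEN
  event#13 t=34ms outcome=F: state=OPEN
  event#14 t=38ms outcome=S: state=OPEN
  event#15 t=40ms outcome=S: state=OPEN
  event#16 t=44ms outcome=F: state=OPEN

Answer: CCCCCOOOOOOOOOOO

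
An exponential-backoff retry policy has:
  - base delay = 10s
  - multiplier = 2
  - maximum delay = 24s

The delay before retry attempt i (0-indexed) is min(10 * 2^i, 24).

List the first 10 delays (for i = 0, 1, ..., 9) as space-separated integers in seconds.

Answer: 10 20 24 24 24 24 24 24 24 24

Derivation:
Computing each delay:
  i=0: min(10*2^0, 24) = 10
  i=1: min(10*2^1, 24) = 20
  i=2: min(10*2^2, 24) = 24
  i=3: min(10*2^3, 24) = 24
  i=4: min(10*2^4, 24) = 24
  i=5: min(10*2^5, 24) = 24
  i=6: min(10*2^6, 24) = 24
  i=7: min(10*2^7, 24) = 24
  i=8: min(10*2^8, 24) = 24
  i=9: min(10*2^9, 24) = 24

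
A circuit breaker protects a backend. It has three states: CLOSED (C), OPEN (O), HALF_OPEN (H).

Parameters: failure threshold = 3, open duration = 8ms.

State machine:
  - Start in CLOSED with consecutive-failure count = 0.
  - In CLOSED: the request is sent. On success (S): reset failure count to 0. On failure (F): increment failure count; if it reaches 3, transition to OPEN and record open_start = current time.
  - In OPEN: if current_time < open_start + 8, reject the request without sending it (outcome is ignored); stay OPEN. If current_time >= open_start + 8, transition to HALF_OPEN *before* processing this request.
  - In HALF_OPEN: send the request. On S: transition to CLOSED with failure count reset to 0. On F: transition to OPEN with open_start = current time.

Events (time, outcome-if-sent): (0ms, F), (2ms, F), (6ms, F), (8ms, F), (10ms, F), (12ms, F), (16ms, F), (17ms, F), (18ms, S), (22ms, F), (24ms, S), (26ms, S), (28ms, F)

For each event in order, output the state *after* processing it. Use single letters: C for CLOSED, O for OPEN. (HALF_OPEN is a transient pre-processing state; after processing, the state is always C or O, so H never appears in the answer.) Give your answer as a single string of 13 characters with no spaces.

Answer: CCOOOOOOOOCCC

Derivation:
State after each event:
  event#1 t=0ms outcome=F: state=CLOSED
  event#2 t=2ms outcome=F: state=CLOSED
  event#3 t=6ms outcome=F: state=OPEN
  event#4 t=8ms outcome=F: state=OPEN
  event#5 t=10ms outcome=F: state=OPEN
  event#6 t=12ms outcome=F: state=OPEN
  event#7 t=16ms outcome=F: state=OPEN
  event#8 t=17ms outcome=F: state=OPEN
  event#9 t=18ms outcome=S: state=OPEN
  event#10 t=22ms outcome=F: state=OPEN
  event#11 t=24ms outcome=S: state=CLOSED
  event#12 t=26ms outcome=S: state=CLOSED
  event#13 t=28ms outcome=F: state=CLOSED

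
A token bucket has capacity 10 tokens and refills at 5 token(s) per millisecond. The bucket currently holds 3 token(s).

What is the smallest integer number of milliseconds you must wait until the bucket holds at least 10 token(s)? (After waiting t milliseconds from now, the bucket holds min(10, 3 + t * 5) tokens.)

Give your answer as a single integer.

Answer: 2

Derivation:
Need 3 + t * 5 >= 10, so t >= 7/5.
Smallest integer t = ceil(7/5) = 2.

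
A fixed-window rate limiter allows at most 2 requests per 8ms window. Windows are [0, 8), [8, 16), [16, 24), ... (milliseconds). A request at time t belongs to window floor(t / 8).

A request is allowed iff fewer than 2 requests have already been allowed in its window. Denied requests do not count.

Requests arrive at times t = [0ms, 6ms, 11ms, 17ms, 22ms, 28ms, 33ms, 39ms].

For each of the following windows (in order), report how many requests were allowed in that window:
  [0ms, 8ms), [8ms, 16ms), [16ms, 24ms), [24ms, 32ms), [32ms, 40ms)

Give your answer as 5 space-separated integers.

Answer: 2 1 2 1 2

Derivation:
Processing requests:
  req#1 t=0ms (window 0): ALLOW
  req#2 t=6ms (window 0): ALLOW
  req#3 t=11ms (window 1): ALLOW
  req#4 t=17ms (window 2): ALLOW
  req#5 t=22ms (window 2): ALLOW
  req#6 t=28ms (window 3): ALLOW
  req#7 t=33ms (window 4): ALLOW
  req#8 t=39ms (window 4): ALLOW

Allowed counts by window: 2 1 2 1 2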